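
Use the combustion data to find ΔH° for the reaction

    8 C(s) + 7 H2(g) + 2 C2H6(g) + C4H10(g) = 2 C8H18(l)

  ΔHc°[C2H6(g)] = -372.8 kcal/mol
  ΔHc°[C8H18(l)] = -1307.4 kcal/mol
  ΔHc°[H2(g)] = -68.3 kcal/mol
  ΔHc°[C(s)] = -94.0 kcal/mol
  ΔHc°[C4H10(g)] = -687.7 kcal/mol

ΔH° = -48.6 kcal/mol

Using ΔH = Σ nΔHc°(reactants) − Σ nΔHc°(products):
= [8·(-94.0) + 7·(-68.3) + 2·(-372.8) + 1·(-687.7)] − [2·(-1307.4)]
= -48.6 kcal/mol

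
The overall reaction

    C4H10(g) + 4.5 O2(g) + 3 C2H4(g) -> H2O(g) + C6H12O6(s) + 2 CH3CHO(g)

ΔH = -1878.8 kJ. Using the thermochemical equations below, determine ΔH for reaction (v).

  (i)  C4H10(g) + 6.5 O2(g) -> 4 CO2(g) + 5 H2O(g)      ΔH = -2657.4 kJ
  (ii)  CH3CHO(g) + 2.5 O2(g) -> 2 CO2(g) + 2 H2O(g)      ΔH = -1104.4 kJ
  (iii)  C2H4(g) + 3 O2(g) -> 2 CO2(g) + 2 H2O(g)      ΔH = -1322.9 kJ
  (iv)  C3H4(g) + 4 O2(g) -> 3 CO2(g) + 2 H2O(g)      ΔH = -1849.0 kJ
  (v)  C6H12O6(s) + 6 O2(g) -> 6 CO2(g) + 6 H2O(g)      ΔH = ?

ΔH = -2538.5 kJ

(i) as written: -2657.4 kJ
(ii) reversed and × 2: (-2)·(-1104.4) = +2208.8 kJ
(iii) × 3: (3)·(-1322.9) = -3968.7 kJ
(iv): not needed.
(v) reversed: contributes −x
-1878.8 = (-2657.4) + (+2208.8) + (-3968.7) − x
x = (-1878.8 − (-4417.3)) / (-1) = -2538.5 kJ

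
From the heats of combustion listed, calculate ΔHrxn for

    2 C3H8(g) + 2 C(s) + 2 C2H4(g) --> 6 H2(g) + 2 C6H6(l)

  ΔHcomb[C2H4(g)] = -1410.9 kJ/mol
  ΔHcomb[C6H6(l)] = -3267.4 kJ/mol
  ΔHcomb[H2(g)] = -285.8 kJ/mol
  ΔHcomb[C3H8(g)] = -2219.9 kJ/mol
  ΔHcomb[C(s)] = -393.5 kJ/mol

With combustion enthalpies, reactants minus products:
= [2·(-2219.9) + 2·(-393.5) + 2·(-1410.9)] − [6·(-285.8) + 2·(-3267.4)]
= 201.0 kJ/mol

ΔHrxn = 201.0 kJ/mol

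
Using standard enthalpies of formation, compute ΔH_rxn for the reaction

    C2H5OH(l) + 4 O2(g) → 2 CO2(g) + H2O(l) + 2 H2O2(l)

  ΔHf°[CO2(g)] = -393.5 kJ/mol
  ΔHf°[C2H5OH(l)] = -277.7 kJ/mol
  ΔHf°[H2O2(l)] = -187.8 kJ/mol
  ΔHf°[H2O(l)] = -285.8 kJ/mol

ΔH_rxn = -1170.7 kJ/mol

Products: 2·(-393.5) + 1·(-285.8) + 2·(-187.8) = -1448.4
Reactants: 1·(-277.7) + 4·(+0.0) = -277.7
ΔH_rxn = (-1448.4) − (-277.7) = -1170.7 kJ/mol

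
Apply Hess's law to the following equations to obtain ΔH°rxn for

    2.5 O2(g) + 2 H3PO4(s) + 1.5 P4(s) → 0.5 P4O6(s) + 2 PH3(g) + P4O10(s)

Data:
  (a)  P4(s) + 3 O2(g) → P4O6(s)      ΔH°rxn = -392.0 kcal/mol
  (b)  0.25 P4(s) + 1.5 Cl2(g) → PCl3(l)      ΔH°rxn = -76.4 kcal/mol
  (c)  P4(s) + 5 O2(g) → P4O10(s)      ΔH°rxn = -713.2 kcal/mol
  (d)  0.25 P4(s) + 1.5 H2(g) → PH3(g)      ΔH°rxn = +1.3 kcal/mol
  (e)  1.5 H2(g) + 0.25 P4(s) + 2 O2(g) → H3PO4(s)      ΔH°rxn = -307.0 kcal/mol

(a) × 1/2 (×1/2 to match 1/2 P4O6(s) in the target): (1/2)·(-392.0) = -196.0 kcal/mol
(b): not needed (Cl2(g) appears nowhere else).
(c) as written (P4O10(s) already on the product side): -713.2 kcal/mol
(d) × 2 (scale by 2 for the 2 PH3(g)): (2)·(+1.3) = +2.6 kcal/mol
(e) reversed and × 2 (reverse to put H3PO4(s) on the reactant side; ×2 to match 2 H3PO4(s) in the target): (-2)·(-307.0) = +614.0 kcal/mol
Summing the manipulated equations, ΔH°rxn = (1/2)·(-392.0) + (1)·(-713.2) + (2)·(+1.3) + (-2)·(-307.0) = -292.6 kcal/mol

ΔH°rxn = -292.6 kcal/mol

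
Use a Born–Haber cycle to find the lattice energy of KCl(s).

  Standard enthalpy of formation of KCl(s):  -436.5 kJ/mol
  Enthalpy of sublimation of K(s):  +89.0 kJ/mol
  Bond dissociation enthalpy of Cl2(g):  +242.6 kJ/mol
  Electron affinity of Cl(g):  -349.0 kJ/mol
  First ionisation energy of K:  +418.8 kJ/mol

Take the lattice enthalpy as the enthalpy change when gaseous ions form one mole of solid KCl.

U = -716.6 kJ/mol

ΔHf° = 1·ΔHsub + 1·(ΣIE) + 1/2·D(Cl2) + 1·EA + U
-436.5 = 1·(+89.0) + 1·(+418.8) + 1/2·(+242.6) + 1·(-349.0) + U
U = -436.5 − (+280.1) = -716.6 kJ/mol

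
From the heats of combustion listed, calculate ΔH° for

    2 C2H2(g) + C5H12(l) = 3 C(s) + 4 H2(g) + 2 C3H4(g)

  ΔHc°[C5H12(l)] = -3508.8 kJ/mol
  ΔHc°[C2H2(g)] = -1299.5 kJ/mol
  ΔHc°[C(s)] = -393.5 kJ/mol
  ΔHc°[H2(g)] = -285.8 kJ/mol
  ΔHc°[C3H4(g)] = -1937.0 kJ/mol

With combustion enthalpies, reactants minus products:
= [2·(-1299.5) + 1·(-3508.8)] − [3·(-393.5) + 4·(-285.8) + 2·(-1937.0)]
= 89.9 kJ/mol

ΔH° = 89.9 kJ/mol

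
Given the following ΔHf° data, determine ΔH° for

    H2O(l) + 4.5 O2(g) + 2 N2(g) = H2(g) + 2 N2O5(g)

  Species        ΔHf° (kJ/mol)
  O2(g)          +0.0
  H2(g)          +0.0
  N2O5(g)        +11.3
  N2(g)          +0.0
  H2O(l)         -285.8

ΔH° = 308.4 kJ/mol

Products: 1·(+0.0) + 2·(+11.3) = +22.6
Reactants: 1·(-285.8) + 9/2·(+0.0) + 2·(+0.0) = -285.8
ΔH° = (+22.6) − (-285.8) = 308.4 kJ/mol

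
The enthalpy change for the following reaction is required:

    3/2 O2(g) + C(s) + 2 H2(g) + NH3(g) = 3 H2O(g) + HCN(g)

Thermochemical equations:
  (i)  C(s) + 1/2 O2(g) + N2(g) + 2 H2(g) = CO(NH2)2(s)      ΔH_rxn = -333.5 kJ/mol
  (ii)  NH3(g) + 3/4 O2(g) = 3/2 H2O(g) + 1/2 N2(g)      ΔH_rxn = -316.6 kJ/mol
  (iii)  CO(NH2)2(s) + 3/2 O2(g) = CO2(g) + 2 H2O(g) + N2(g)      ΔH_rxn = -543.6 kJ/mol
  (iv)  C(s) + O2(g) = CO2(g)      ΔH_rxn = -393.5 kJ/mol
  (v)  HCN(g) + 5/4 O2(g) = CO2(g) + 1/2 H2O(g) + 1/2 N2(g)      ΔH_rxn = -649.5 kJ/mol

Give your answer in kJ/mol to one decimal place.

ΔH_rxn = -544.2 kJ/mol

(i) as written (H2(g) already on the reactant side): -333.5 kJ/mol
(ii) as written (NH3(g) already on the reactant side): -316.6 kJ/mol
(iii) as written: -543.6 kJ/mol
(iv): not needed.
(v) reversed (HCN(g) must end up as a product): +649.5 kJ/mol
ΔH_rxn = (1)·(-333.5) + (1)·(-316.6) + (1)·(-543.6) + (-1)·(-649.5) = -544.2 kJ/mol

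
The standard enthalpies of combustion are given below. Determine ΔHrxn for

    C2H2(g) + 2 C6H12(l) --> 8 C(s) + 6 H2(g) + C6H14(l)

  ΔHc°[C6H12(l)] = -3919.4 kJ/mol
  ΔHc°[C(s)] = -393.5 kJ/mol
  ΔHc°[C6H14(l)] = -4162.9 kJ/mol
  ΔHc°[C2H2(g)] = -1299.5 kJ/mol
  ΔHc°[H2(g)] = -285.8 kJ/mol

With combustion enthalpies, reactants minus products:
= [1·(-1299.5) + 2·(-3919.4)] − [8·(-393.5) + 6·(-285.8) + 1·(-4162.9)]
= -112.6 kJ/mol

ΔHrxn = -112.6 kJ/mol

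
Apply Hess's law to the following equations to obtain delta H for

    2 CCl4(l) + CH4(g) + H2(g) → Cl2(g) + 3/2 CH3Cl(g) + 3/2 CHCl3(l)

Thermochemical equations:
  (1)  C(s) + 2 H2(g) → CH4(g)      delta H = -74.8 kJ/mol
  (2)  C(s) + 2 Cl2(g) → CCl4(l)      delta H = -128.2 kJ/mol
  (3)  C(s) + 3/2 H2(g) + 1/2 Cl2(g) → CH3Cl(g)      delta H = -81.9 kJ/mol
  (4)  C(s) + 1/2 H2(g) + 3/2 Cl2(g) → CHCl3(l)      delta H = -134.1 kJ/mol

delta H = 7.2 kJ/mol

(1) reversed: +74.8 kJ/mol
(2) reversed and × 2: (-2)·(-128.2) = +256.4 kJ/mol
(3) × 3/2: (3/2)·(-81.9) = -122.85 kJ/mol
(4) × 3/2: (3/2)·(-134.1) = -201.15 kJ/mol
Since enthalpy is a state function, delta H = (+74.8) + (+256.4) + (-122.85) + (-201.15) = 7.2 kJ/mol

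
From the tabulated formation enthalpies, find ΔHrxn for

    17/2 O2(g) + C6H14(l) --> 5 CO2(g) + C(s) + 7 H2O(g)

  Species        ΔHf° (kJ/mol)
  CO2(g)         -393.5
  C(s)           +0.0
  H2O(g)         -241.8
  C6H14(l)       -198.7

ΔH°rxn = Σ nΔHf°(products) − Σ nΔHf°(reactants).
Products: 5·(-393.5) + 1·(+0.0) + 7·(-241.8) = -3660.1
Reactants: 17/2·(+0.0) + 1·(-198.7) = -198.7
ΔHrxn = (-3660.1) − (-198.7) = -3461.4 kJ/mol

ΔHrxn = -3461.4 kJ/mol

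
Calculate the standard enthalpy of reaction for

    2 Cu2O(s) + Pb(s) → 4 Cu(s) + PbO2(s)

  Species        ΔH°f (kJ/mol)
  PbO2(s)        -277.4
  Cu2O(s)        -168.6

ΔH° = 59.8 kJ/mol

Products: 4·(+0.0) + 1·(-277.4) = -277.4
Reactants: 2·(-168.6) + 1·(+0.0) = -337.2
ΔH° = (-277.4) − (-337.2) = 59.8 kJ/mol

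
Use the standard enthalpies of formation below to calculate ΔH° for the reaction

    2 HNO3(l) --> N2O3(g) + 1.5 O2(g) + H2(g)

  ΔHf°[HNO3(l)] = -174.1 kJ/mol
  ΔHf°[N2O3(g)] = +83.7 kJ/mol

Products: 1·(+83.7) + 3/2·(+0.0) + 1·(+0.0) = +83.7
Reactants: 2·(-174.1) = -348.2
ΔH° = (+83.7) − (-348.2) = 431.9 kJ/mol

ΔH° = 431.9 kJ/mol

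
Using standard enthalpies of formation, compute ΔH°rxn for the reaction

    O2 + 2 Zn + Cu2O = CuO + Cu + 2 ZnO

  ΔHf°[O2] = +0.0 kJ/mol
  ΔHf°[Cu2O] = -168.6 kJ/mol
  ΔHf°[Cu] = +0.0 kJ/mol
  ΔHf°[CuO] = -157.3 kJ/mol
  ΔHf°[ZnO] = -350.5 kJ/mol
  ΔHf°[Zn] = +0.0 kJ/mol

ΔH°rxn = -689.7 kJ/mol

ΔH°rxn = Σ nΔHf°(products) − Σ nΔHf°(reactants).
Products: 1·(-157.3) + 1·(+0.0) + 2·(-350.5) = -858.3
Reactants: 1·(+0.0) + 2·(+0.0) + 1·(-168.6) = -168.6
ΔH°rxn = (-858.3) − (-168.6) = -689.7 kJ/mol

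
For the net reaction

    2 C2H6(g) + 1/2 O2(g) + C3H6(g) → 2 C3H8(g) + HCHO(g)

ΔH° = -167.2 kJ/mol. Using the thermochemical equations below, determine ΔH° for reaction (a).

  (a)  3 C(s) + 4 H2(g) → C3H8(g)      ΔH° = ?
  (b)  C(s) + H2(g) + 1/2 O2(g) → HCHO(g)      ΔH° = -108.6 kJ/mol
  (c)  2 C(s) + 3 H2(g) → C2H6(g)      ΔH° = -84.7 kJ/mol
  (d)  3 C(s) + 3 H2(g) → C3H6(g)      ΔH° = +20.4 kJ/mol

ΔH° = -103.8 kJ/mol

(a) × 2 (×2 to match 2 C3H8(g) in the target): contributes 2·x
(b) as written (HCHO(g) already on the product side): -108.6 kJ/mol
(c) reversed and × 2 (reverse to put C2H6(g) on the reactant side; scale by 2 for the 2 C2H6(g)): (-2)·(-84.7) = +169.4 kJ/mol
(d) reversed (C3H6(g) must end up as a reactant): -20.4 kJ/mol
-167.2 = (-108.6) + (+169.4) + (-20.4) + 2·x
x = (-167.2 − (+40.4)) / (2) = -103.8 kJ/mol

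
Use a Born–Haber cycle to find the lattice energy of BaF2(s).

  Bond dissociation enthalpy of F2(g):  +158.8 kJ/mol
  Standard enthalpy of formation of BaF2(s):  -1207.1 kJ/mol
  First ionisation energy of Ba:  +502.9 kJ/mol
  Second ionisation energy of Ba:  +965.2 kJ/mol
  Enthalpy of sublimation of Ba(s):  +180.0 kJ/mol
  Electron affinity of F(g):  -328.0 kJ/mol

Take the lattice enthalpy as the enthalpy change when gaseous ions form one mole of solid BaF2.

ΔHf° = 1·ΔHsub + 1·(ΣIE) + 1·D(F2) + 2·EA + U
-1207.1 = 1·(+180.0) + 1·(+1468.1) + 1·(+158.8) + 2·(-328.0) + U
U = -1207.1 − (+1150.9) = -2358.0 kJ/mol

U = -2358.0 kJ/mol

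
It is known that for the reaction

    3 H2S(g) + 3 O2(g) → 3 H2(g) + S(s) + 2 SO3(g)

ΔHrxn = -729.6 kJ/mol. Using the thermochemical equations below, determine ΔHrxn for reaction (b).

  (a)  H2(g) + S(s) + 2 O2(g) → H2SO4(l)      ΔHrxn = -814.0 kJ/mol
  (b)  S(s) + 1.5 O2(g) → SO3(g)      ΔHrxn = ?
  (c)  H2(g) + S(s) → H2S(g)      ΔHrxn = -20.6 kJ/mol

ΔHrxn = -395.7 kJ/mol

(a): not needed.
(b) × 2: contributes 2·x
(c) reversed and × 3: (-3)·(-20.6) = +61.8 kJ/mol
-729.6 = (+61.8) + 2·x
x = (-729.6 − (+61.8)) / (2) = -395.7 kJ/mol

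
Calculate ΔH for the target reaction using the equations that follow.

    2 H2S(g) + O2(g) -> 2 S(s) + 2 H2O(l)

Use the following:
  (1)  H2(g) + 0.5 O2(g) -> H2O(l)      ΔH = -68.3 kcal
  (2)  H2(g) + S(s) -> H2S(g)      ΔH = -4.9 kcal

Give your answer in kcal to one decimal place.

(1) × 2: (2)·(-68.3) = -136.6 kcal
(2) reversed and × 2: (-2)·(-4.9) = +9.8 kcal
ΔH = (-136.6) + (+9.8) = -126.8 kcal

ΔH = -126.8 kcal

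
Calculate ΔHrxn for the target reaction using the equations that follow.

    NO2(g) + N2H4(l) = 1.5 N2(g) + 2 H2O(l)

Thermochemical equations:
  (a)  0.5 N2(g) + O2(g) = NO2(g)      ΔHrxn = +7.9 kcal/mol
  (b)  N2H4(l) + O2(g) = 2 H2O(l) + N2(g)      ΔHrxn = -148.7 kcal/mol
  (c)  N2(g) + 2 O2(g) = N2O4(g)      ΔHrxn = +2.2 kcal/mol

ΔHrxn = -156.6 kcal/mol

(a) reversed: -7.9 kcal/mol
(b) as written: -148.7 kcal/mol
(c): not needed.
By Hess's law, ΔHrxn = (-1)·(+7.9) + (1)·(-148.7) = -156.6 kcal/mol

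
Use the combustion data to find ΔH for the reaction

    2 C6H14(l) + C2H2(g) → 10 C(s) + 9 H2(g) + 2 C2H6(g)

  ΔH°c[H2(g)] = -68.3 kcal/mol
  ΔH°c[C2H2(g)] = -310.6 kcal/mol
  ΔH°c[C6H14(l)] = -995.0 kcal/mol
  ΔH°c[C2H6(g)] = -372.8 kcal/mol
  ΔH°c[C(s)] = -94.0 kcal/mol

Using ΔH = Σ nΔHc°(reactants) − Σ nΔHc°(products):
= [2·(-995.0) + 1·(-310.6)] − [10·(-94.0) + 9·(-68.3) + 2·(-372.8)]
= -0.3 kcal/mol

ΔH = -0.3 kcal/mol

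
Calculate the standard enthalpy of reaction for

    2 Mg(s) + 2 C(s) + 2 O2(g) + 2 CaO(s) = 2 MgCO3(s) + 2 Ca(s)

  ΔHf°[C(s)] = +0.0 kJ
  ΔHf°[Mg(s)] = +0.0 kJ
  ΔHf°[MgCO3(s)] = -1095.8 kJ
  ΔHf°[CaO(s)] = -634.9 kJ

ΔH°rxn = Σ nΔHf°(products) − Σ nΔHf°(reactants).
Products: 2·(-1095.8) + 2·(+0.0) = -2191.6
Reactants: 2·(+0.0) + 2·(+0.0) + 2·(+0.0) + 2·(-634.9) = -1269.8
ΔH°rxn = (-2191.6) − (-1269.8) = -921.8 kJ

ΔH°rxn = -921.8 kJ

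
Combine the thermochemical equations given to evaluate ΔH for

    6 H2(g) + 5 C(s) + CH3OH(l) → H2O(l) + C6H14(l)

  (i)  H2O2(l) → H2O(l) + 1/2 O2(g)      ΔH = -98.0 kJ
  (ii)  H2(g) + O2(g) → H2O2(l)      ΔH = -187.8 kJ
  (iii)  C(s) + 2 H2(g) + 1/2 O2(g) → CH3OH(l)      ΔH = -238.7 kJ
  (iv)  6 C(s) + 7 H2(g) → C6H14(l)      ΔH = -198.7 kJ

ΔH = -245.8 kJ

(i) as written (H2O(l) already on the product side): -98.0 kJ
(ii) as written: -187.8 kJ
(iii) reversed (CH3OH(l) must end up as a reactant): +238.7 kJ
(iv) as written (C6H14(l) already on the product side): -198.7 kJ
ΔH = (1)·(-98.0) + (1)·(-187.8) + (-1)·(-238.7) + (1)·(-198.7) = -245.8 kJ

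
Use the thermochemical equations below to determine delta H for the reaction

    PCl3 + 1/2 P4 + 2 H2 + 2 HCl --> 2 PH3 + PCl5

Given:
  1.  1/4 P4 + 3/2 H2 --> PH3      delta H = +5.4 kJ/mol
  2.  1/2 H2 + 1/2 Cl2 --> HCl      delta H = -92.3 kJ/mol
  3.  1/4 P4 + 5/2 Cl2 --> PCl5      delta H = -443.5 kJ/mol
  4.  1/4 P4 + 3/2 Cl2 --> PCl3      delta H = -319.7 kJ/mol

eq. 1 × 2 (scale by 2 for the 2 PH3): (2)·(+5.4) = +10.8 kJ/mol
eq. 2 reversed and × 2 (reverse to put HCl on the reactant side; scale by 2 for the 2 HCl): (-2)·(-92.3) = +184.6 kJ/mol
eq. 3 as written (PCl5 already on the product side): -443.5 kJ/mol
eq. 4 reversed (PCl3 must end up as a reactant): +319.7 kJ/mol
Combining the equations, delta H = (2)·(+5.4) + (-2)·(-92.3) + (1)·(-443.5) + (-1)·(-319.7) = 71.6 kJ/mol

delta H = 71.6 kJ/mol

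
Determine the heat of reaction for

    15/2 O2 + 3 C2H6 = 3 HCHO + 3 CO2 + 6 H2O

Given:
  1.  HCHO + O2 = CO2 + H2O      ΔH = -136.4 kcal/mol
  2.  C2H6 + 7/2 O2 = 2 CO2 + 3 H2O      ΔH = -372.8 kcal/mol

eq. 1 reversed and × 3: (-3)·(-136.4) = +409.2 kcal/mol
eq. 2 × 3: (3)·(-372.8) = -1118.4 kcal/mol
ΔH = (-3)·(-136.4) + (3)·(-372.8) = -709.2 kcal/mol

ΔH = -709.2 kcal/mol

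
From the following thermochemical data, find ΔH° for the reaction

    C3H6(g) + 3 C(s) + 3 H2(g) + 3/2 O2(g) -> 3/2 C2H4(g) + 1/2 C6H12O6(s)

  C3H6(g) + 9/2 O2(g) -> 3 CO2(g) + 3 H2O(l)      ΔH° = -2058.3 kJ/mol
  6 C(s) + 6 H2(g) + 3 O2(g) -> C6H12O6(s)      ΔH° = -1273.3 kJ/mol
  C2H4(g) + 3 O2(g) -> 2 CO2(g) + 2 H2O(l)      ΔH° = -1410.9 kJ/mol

equation 1 as written (C3H6(g) already on the reactant side): -2058.3 kJ/mol
equation 2 × 1/2 (scale by 1/2 for the 1/2 C6H12O6(s)): (1/2)·(-1273.3) = -636.65 kJ/mol
equation 3 reversed and × 3/2 (reverse to put C2H4(g) on the product side; ×3/2 to match 3/2 C2H4(g) in the target): (-3/2)·(-1410.9) = +2116.35 kJ/mol
Combining the equations, ΔH° = (-2058.3) + (-636.65) + (+2116.35) = -578.6 kJ/mol

ΔH° = -578.6 kJ/mol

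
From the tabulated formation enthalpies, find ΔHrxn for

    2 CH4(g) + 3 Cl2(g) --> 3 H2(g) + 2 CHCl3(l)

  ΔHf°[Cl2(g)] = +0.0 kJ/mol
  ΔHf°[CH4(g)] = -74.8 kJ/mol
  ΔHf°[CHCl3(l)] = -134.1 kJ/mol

ΔHrxn = -118.6 kJ/mol

ΔH°rxn = Σ nΔHf°(products) − Σ nΔHf°(reactants).
Products: 3·(+0.0) + 2·(-134.1) = -268.2
Reactants: 2·(-74.8) + 3·(+0.0) = -149.6
ΔHrxn = (-268.2) − (-149.6) = -118.6 kJ/mol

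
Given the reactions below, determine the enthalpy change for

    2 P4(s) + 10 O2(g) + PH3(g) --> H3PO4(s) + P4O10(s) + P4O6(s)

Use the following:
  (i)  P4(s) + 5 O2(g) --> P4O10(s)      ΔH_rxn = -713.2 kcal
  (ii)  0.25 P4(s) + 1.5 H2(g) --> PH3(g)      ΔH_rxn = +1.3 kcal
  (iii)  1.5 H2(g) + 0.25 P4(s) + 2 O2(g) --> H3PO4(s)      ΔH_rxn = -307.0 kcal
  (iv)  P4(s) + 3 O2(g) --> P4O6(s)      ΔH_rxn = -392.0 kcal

ΔH_rxn = -1413.5 kcal

(i) as written: -713.2 kcal
(ii) reversed: -1.3 kcal
(iii) as written: -307.0 kcal
(iv) as written: -392.0 kcal
Summing the manipulated equations, ΔH_rxn = (-713.2) + (-1.3) + (-307.0) + (-392.0) = -1413.5 kcal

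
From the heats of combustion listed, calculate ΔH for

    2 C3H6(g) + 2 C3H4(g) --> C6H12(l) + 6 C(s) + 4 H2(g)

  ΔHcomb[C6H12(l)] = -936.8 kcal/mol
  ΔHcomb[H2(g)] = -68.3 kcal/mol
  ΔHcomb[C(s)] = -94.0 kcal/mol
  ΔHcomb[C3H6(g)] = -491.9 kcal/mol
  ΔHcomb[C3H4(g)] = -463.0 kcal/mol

ΔH = -135.8 kcal/mol

Using ΔH = Σ nΔHc°(reactants) − Σ nΔHc°(products):
= [2·(-491.9) + 2·(-463.0)] − [1·(-936.8) + 6·(-94.0) + 4·(-68.3)]
= -135.8 kcal/mol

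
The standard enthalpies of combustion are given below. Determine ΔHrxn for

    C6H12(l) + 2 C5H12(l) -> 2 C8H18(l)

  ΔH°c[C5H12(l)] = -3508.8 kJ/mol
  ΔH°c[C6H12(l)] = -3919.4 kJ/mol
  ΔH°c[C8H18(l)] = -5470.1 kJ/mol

With combustion enthalpies, reactants minus products:
= [1·(-3919.4) + 2·(-3508.8)] − [2·(-5470.1)]
= 3.2 kJ/mol

ΔHrxn = 3.2 kJ/mol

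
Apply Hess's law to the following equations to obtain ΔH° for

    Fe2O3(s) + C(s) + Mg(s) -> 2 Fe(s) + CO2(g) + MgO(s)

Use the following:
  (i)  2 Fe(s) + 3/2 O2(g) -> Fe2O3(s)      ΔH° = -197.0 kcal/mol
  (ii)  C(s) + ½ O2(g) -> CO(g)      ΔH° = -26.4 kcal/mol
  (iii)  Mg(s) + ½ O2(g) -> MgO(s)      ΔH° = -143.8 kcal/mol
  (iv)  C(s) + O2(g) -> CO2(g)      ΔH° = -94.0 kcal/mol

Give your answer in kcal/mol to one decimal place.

ΔH° = -40.8 kcal/mol

(i) reversed (Fe2O3(s) must end up as a reactant): +197.0 kcal/mol
(ii): not needed (CO(g) appears nowhere else).
(iii) as written (MgO(s) already on the product side): -143.8 kcal/mol
(iv) as written (CO2(g) already on the product side): -94.0 kcal/mol
ΔH° = (+197.0) + (-143.8) + (-94.0) = -40.8 kcal/mol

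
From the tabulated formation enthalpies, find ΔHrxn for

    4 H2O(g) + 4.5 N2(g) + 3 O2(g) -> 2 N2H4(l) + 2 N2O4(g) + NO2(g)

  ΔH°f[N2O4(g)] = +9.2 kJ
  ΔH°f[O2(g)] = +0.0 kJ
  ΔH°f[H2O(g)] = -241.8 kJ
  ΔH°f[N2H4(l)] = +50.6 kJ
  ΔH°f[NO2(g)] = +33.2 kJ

ΔHrxn = 1120.0 kJ

ΔH°rxn = Σ nΔHf°(products) − Σ nΔHf°(reactants).
Products: 2·(+50.6) + 2·(+9.2) + 1·(+33.2) = +152.8
Reactants: 4·(-241.8) + 9/2·(+0.0) + 3·(+0.0) = -967.2
ΔHrxn = (+152.8) − (-967.2) = 1120.0 kJ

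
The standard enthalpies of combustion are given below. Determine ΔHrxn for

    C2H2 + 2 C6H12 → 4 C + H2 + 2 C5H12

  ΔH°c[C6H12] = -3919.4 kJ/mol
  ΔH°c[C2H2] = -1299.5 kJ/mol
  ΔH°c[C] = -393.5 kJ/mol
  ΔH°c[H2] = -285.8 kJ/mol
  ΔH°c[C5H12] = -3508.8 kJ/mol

With combustion enthalpies, reactants minus products:
= [1·(-1299.5) + 2·(-3919.4)] − [4·(-393.5) + 1·(-285.8) + 2·(-3508.8)]
= -260.9 kJ/mol

ΔHrxn = -260.9 kJ/mol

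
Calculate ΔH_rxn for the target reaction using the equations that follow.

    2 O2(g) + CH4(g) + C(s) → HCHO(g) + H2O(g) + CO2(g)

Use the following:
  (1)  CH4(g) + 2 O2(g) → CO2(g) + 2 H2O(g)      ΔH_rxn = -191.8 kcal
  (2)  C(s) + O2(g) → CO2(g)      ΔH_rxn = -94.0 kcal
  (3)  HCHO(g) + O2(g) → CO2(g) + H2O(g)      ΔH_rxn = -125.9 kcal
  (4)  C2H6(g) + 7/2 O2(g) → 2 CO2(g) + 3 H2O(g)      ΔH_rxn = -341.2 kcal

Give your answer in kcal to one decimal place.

ΔH_rxn = -159.9 kcal

(1) as written: -191.8 kcal
(2) as written: -94.0 kcal
(3) reversed: +125.9 kcal
(4): not needed.
By Hess's law, ΔH_rxn = (1)·(-191.8) + (1)·(-94.0) + (-1)·(-125.9) = -159.9 kcal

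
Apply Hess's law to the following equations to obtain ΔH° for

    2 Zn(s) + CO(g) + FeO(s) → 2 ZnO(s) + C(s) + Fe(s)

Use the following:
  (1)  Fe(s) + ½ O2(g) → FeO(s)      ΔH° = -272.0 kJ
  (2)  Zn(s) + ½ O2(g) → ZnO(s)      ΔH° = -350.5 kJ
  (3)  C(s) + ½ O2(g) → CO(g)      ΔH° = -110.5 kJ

ΔH° = -318.5 kJ

(1) reversed (reverse to put FeO(s) on the reactant side): +272.0 kJ
(2) × 2 (×2 to match 2 ZnO(s) in the target): (2)·(-350.5) = -701.0 kJ
(3) reversed (reverse to put CO(g) on the reactant side): +110.5 kJ
Summing the manipulated equations, ΔH° = (+272.0) + (-701.0) + (+110.5) = -318.5 kJ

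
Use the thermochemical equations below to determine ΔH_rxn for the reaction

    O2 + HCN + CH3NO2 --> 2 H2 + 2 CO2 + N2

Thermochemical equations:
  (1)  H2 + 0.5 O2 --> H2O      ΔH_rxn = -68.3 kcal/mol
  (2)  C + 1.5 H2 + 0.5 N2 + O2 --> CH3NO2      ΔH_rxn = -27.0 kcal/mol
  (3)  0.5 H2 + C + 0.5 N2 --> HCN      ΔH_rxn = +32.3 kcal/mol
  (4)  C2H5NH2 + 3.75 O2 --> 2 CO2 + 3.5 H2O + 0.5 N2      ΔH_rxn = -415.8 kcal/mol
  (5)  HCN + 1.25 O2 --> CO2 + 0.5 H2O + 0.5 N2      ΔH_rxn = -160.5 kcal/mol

(1) reversed: +68.3 kcal/mol
(2) reversed: +27.0 kcal/mol
(3) as written: +32.3 kcal/mol
(4): not needed.
(5) × 2: (2)·(-160.5) = -321.0 kcal/mol
By Hess's law, ΔH_rxn = (-1)·(-68.3) + (-1)·(-27.0) + (1)·(+32.3) + (2)·(-160.5) = -193.4 kcal/mol

ΔH_rxn = -193.4 kcal/mol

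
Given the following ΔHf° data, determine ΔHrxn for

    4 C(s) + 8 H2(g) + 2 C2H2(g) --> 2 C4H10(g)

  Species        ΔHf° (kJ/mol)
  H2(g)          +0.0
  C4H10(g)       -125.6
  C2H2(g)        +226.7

ΔHrxn = -704.6 kJ/mol

ΔH°rxn = Σ nΔHf°(products) − Σ nΔHf°(reactants).
Products: 2·(-125.6) = -251.2
Reactants: 4·(+0.0) + 8·(+0.0) + 2·(+226.7) = +453.4
ΔHrxn = (-251.2) − (+453.4) = -704.6 kJ/mol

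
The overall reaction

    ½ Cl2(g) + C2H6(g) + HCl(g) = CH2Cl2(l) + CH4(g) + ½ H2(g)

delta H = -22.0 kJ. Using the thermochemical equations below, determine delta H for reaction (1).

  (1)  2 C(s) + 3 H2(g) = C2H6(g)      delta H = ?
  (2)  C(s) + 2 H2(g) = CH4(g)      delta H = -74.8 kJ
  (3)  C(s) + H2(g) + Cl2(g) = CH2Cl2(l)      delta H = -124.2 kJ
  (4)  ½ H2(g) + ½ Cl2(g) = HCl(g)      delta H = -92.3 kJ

(1) reversed (C2H6(g) must end up as a reactant): contributes −x
(2) as written (CH4(g) already on the product side): -74.8 kJ
(3) as written (CH2Cl2(l) already on the product side): -124.2 kJ
(4) reversed (reverse to put HCl(g) on the reactant side): +92.3 kJ
-22.0 = (-74.8) + (-124.2) + (+92.3) − x
x = (-22.0 − (-106.7)) / (-1) = -84.7 kJ

delta H = -84.7 kJ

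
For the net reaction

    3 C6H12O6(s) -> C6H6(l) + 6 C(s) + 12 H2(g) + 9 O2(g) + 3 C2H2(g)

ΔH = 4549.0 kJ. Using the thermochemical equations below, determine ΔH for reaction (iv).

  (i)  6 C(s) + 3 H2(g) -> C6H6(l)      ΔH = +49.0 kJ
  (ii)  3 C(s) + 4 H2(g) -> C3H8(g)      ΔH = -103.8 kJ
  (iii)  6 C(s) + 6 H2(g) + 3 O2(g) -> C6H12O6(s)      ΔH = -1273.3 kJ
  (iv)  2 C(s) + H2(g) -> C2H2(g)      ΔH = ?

(i) as written (C6H6(l) already on the product side): +49.0 kJ
(ii): not needed (C3H8(g) appears nowhere else).
(iii) reversed and × 3 (reverse to put C6H12O6(s) on the reactant side; ×3 to match 3 C6H12O6(s) in the target): (-3)·(-1273.3) = +3819.9 kJ
(iv) × 3 (×3 to match 3 C2H2(g) in the target): contributes 3·x
+4549.0 = (+49.0) + (+3819.9) + 3·x
x = (+4549.0 − (+3868.9)) / (3) = 226.7 kJ

ΔH = 226.7 kJ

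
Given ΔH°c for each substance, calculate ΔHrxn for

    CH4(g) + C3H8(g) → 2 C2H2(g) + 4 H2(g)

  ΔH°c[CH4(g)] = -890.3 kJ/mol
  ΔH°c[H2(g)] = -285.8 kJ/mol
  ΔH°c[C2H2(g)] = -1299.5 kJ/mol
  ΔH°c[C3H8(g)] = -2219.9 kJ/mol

Using ΔH = Σ nΔHc°(reactants) − Σ nΔHc°(products):
= [1·(-890.3) + 1·(-2219.9)] − [2·(-1299.5) + 4·(-285.8)]
= 632.0 kJ/mol

ΔHrxn = 632.0 kJ/mol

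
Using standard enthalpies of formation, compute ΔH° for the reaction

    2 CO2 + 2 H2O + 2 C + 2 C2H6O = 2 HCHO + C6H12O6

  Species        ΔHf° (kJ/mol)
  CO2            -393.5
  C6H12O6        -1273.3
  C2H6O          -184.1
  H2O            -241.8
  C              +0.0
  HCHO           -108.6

ΔH° = 148.3 kJ/mol

ΔH°rxn = Σ nΔHf°(products) − Σ nΔHf°(reactants).
Products: 2·(-108.6) + 1·(-1273.3) = -1490.5
Reactants: 2·(-393.5) + 2·(-241.8) + 2·(+0.0) + 2·(-184.1) = -1638.8
ΔH° = (-1490.5) − (-1638.8) = 148.3 kJ/mol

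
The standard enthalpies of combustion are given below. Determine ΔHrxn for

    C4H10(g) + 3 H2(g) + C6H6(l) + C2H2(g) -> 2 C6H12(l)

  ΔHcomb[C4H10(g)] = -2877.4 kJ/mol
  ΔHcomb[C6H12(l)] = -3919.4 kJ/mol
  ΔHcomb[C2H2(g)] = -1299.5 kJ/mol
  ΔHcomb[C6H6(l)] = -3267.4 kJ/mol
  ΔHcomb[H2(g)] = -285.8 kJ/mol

ΔHrxn = -462.9 kJ/mol

With combustion enthalpies, reactants minus products:
= [1·(-2877.4) + 3·(-285.8) + 1·(-3267.4) + 1·(-1299.5)] − [2·(-3919.4)]
= -462.9 kJ/mol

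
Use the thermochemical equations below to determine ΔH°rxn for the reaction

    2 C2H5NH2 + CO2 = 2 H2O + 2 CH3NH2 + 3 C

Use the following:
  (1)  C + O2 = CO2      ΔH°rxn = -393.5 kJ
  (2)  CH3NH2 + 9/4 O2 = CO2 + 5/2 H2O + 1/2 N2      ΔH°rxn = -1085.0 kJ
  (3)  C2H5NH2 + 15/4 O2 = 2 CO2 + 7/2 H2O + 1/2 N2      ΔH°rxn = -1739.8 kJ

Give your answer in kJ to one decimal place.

(1) reversed and × 3 (C must end up as a product; scale by 3 for the 3 C): (-3)·(-393.5) = +1180.5 kJ
(2) reversed and × 2 (CH3NH2 must end up as a product; scale by 2 for the 2 CH3NH2): (-2)·(-1085.0) = +2170.0 kJ
(3) × 2 (scale by 2 for the 2 C2H5NH2): (2)·(-1739.8) = -3479.6 kJ
Since enthalpy is a state function, ΔH°rxn = (-3)·(-393.5) + (-2)·(-1085.0) + (2)·(-1739.8) = -129.1 kJ

ΔH°rxn = -129.1 kJ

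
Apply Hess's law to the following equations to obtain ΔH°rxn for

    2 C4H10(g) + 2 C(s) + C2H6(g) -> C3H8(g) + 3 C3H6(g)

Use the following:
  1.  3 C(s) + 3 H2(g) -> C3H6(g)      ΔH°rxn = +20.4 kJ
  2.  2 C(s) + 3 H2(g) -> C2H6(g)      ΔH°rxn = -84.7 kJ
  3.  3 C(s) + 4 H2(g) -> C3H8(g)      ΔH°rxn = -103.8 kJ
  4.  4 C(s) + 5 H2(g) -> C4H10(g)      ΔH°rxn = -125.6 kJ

ΔH°rxn = 293.3 kJ

eq. 1 × 3: (3)·(+20.4) = +61.2 kJ
eq. 2 reversed: +84.7 kJ
eq. 3 as written: -103.8 kJ
eq. 4 reversed and × 2: (-2)·(-125.6) = +251.2 kJ
ΔH°rxn = (+61.2) + (+84.7) + (-103.8) + (+251.2) = 293.3 kJ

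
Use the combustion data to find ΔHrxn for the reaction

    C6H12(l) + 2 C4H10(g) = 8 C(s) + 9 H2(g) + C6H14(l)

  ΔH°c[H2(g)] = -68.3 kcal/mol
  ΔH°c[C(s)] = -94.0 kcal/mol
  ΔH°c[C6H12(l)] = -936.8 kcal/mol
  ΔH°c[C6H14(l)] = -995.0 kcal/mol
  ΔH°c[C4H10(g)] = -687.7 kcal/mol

ΔHrxn = 49.5 kcal/mol

Using ΔH = Σ nΔHc°(reactants) − Σ nΔHc°(products):
= [1·(-936.8) + 2·(-687.7)] − [8·(-94.0) + 9·(-68.3) + 1·(-995.0)]
= 49.5 kcal/mol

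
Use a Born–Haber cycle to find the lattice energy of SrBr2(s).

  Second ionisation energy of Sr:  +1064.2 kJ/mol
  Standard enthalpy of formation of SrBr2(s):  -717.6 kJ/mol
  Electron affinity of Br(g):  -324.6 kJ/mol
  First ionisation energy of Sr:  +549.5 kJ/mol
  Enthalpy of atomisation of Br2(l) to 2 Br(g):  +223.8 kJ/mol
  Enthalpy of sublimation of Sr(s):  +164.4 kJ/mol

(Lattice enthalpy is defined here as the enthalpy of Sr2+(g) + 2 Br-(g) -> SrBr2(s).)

U = -2070.3 kJ/mol

ΔHf° = 1·ΔHsub + 1·(ΣIE) + 1·D(Br2) + 2·EA + U
-717.6 = 1·(+164.4) + 1·(+1613.7) + 1·(+223.8) + 2·(-324.6) + U
U = -717.6 − (+1352.7) = -2070.3 kJ/mol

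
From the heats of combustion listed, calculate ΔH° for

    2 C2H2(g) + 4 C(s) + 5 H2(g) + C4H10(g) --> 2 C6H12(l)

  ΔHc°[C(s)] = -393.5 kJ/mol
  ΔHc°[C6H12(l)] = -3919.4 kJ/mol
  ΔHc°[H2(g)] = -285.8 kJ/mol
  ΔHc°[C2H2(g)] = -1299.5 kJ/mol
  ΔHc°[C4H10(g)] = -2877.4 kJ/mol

Using ΔH = Σ nΔHc°(reactants) − Σ nΔHc°(products):
= [2·(-1299.5) + 4·(-393.5) + 5·(-285.8) + 1·(-2877.4)] − [2·(-3919.4)]
= -640.6 kJ/mol

ΔH° = -640.6 kJ/mol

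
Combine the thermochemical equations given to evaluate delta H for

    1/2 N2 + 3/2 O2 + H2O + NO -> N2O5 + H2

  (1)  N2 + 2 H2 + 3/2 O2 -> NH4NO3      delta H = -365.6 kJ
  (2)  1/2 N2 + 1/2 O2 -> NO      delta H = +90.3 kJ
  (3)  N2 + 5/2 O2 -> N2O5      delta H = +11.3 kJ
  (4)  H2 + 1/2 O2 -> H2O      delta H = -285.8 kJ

delta H = 206.8 kJ

(1): not needed (NH4NO3 appears nowhere else).
(2) reversed (reverse to put NO on the reactant side): -90.3 kJ
(3) as written (N2O5 already on the product side): +11.3 kJ
(4) reversed (H2O must end up as a reactant): +285.8 kJ
delta H = (-1)·(+90.3) + (1)·(+11.3) + (-1)·(-285.8) = 206.8 kJ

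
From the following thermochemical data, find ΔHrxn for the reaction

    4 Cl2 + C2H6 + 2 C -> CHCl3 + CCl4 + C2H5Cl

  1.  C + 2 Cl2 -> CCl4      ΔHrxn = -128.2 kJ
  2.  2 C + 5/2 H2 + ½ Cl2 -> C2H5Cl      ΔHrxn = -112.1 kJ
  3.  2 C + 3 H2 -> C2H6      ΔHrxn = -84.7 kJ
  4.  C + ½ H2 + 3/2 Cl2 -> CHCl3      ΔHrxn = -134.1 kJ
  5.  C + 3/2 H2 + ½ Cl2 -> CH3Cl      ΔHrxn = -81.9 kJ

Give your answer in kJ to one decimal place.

eq. 1 as written (CCl4 already on the product side): -128.2 kJ
eq. 2 as written (C2H5Cl already on the product side): -112.1 kJ
eq. 3 reversed (reverse to put C2H6 on the reactant side): +84.7 kJ
eq. 4 as written (CHCl3 already on the product side): -134.1 kJ
eq. 5: not needed (CH3Cl appears nowhere else).
ΔHrxn = (1)·(-128.2) + (1)·(-112.1) + (-1)·(-84.7) + (1)·(-134.1) = -289.7 kJ

ΔHrxn = -289.7 kJ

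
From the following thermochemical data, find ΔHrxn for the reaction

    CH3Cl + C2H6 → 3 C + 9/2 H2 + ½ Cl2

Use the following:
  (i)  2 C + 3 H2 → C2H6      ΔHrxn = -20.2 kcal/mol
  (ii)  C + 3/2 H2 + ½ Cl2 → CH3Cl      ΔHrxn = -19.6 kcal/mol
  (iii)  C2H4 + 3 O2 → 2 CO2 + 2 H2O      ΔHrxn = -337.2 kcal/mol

ΔHrxn = 39.8 kcal/mol

(i) reversed: +20.2 kcal/mol
(ii) reversed: +19.6 kcal/mol
(iii): not needed.
ΔHrxn = (-1)·(-20.2) + (-1)·(-19.6) = 39.8 kcal/mol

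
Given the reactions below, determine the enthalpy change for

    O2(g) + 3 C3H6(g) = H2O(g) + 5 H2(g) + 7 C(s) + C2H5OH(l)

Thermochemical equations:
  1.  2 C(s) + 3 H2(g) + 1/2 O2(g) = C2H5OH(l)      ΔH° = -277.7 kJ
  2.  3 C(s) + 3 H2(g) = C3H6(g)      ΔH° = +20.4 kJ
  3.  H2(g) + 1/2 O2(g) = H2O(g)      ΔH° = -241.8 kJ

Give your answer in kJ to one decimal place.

eq. 1 as written: -277.7 kJ
eq. 2 reversed and × 3: (-3)·(+20.4) = -61.2 kJ
eq. 3 as written: -241.8 kJ
ΔH° = (1)·(-277.7) + (-3)·(+20.4) + (1)·(-241.8) = -580.7 kJ

ΔH° = -580.7 kJ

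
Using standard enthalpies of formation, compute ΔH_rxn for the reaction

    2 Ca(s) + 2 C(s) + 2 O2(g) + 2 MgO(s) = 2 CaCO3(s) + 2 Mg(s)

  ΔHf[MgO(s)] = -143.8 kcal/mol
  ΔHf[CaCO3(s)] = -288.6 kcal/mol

ΔH_rxn = -289.6 kcal/mol

Products: 2·(-288.6) + 2·(+0.0) = -577.2
Reactants: 2·(+0.0) + 2·(+0.0) + 2·(+0.0) + 2·(-143.8) = -287.6
ΔH_rxn = (-577.2) − (-287.6) = -289.6 kcal/mol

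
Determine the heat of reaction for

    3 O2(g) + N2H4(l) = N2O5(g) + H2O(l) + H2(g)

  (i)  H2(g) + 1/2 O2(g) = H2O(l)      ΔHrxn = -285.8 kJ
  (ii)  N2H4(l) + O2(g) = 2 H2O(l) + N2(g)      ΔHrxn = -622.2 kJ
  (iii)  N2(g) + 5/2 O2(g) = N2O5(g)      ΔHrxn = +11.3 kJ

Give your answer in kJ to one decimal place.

ΔHrxn = -325.1 kJ

(i) reversed: +285.8 kJ
(ii) as written: -622.2 kJ
(iii) as written: +11.3 kJ
By Hess's law, ΔHrxn = (+285.8) + (-622.2) + (+11.3) = -325.1 kJ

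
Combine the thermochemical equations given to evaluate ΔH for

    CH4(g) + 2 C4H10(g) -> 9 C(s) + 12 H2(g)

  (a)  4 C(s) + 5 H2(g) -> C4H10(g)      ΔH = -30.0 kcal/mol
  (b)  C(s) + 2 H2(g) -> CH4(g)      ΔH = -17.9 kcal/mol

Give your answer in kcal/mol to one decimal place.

ΔH = 77.9 kcal/mol

(a) reversed and × 2: (-2)·(-30.0) = +60.0 kcal/mol
(b) reversed: +17.9 kcal/mol
Combining the equations, ΔH = (-2)·(-30.0) + (-1)·(-17.9) = 77.9 kcal/mol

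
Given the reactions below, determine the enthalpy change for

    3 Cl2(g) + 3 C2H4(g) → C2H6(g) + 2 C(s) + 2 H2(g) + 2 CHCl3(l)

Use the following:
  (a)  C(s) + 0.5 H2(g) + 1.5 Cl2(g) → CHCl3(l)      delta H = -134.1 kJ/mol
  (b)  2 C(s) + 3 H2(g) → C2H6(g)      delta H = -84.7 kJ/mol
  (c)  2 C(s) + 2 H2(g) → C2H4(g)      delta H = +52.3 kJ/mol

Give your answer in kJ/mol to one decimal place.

(a) × 2: (2)·(-134.1) = -268.2 kJ/mol
(b) as written: -84.7 kJ/mol
(c) reversed and × 3: (-3)·(+52.3) = -156.9 kJ/mol
Summing the manipulated equations, delta H = (-268.2) + (-84.7) + (-156.9) = -509.8 kJ/mol

delta H = -509.8 kJ/mol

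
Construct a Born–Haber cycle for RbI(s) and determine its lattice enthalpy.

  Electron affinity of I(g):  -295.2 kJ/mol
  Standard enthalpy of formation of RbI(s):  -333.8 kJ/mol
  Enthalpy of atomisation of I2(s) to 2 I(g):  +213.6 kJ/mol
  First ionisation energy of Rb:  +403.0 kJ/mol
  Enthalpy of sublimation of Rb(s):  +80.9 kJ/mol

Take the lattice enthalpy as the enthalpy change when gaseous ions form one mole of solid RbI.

U = -629.3 kJ/mol

ΔHf° = 1·ΔHsub + 1·(ΣIE) + 1/2·D(I2) + 1·EA + U
-333.8 = 1·(+80.9) + 1·(+403.0) + 1/2·(+213.6) + 1·(-295.2) + U
U = -333.8 − (+295.5) = -629.3 kJ/mol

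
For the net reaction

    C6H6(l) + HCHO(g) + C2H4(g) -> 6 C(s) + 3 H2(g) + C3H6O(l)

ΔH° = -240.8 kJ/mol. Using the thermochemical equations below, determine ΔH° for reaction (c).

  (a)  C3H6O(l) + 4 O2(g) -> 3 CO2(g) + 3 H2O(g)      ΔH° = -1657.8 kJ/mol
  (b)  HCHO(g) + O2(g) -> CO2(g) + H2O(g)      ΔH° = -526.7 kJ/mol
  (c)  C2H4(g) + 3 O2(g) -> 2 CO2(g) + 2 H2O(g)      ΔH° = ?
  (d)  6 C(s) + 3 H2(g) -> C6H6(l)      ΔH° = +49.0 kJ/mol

ΔH° = -1322.9 kJ/mol

(a) reversed (C3H6O(l) must end up as a product): +1657.8 kJ/mol
(b) as written (HCHO(g) already on the reactant side): -526.7 kJ/mol
(c) as written (C2H4(g) already on the reactant side): contributes x
(d) reversed (reverse to put C6H6(l) on the reactant side): -49.0 kJ/mol
-240.8 = (+1657.8) + (-526.7) + (-49.0) + x
x = (-240.8 − (+1082.1)) / (1) = -1322.9 kJ/mol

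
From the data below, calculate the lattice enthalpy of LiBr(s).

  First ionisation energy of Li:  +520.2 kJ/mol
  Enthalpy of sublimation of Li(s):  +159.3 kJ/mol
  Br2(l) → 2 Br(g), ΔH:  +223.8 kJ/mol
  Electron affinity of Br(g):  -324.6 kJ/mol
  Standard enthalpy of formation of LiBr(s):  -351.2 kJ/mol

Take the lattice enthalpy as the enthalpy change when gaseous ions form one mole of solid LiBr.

U = -818.0 kJ/mol

ΔHf° = 1·ΔHsub + 1·(ΣIE) + 1/2·D(Br2) + 1·EA + U
-351.2 = 1·(+159.3) + 1·(+520.2) + 1/2·(+223.8) + 1·(-324.6) + U
U = -351.2 − (+466.8) = -818.0 kJ/mol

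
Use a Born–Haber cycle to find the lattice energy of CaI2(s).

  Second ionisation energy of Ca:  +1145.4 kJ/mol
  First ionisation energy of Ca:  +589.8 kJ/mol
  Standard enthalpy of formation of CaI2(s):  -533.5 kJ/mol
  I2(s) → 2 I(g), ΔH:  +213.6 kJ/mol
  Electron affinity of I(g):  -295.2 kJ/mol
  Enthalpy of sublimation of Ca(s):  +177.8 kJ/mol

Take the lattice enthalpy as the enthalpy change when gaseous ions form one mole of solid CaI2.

ΔHf° = 1·ΔHsub + 1·(ΣIE) + 1·D(I2) + 2·EA + U
-533.5 = 1·(+177.8) + 1·(+1735.2) + 1·(+213.6) + 2·(-295.2) + U
U = -533.5 − (+1536.2) = -2069.7 kJ/mol

U = -2069.7 kJ/mol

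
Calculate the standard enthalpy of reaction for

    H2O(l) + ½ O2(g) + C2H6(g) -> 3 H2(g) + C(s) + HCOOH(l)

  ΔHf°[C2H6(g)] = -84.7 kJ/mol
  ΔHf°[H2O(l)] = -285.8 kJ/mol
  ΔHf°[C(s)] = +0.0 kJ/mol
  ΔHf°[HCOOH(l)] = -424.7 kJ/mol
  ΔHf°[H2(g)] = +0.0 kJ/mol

ΔH°rxn = Σ nΔHf°(products) − Σ nΔHf°(reactants).
Products: 3·(+0.0) + 1·(+0.0) + 1·(-424.7) = -424.7
Reactants: 1·(-285.8) + 1/2·(+0.0) + 1·(-84.7) = -370.5
ΔHrxn = (-424.7) − (-370.5) = -54.2 kJ/mol

ΔHrxn = -54.2 kJ/mol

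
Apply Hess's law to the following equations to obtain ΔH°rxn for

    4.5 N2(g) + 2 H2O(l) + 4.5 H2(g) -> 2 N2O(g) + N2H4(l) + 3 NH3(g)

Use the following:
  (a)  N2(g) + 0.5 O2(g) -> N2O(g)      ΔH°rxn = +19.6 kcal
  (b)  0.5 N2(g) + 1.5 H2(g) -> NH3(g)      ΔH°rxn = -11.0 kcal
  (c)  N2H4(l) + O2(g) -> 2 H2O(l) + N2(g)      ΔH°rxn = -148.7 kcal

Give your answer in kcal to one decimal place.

ΔH°rxn = 154.9 kcal

(a) × 2: (2)·(+19.6) = +39.2 kcal
(b) × 3: (3)·(-11.0) = -33.0 kcal
(c) reversed: +148.7 kcal
ΔH°rxn = (+39.2) + (-33.0) + (+148.7) = 154.9 kcal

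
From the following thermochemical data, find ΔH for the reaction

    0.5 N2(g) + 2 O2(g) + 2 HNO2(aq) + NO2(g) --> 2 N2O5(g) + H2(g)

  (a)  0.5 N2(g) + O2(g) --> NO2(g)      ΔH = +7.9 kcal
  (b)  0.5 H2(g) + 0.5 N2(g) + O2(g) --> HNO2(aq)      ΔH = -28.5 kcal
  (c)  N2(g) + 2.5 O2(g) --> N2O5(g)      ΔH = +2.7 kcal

(a) reversed (reverse to put NO2(g) on the reactant side): -7.9 kcal
(b) reversed and × 2 (HNO2(aq) must end up as a reactant; ×2 to match 2 HNO2(aq) in the target): (-2)·(-28.5) = +57.0 kcal
(c) × 2 (×2 to match 2 N2O5(g) in the target): (2)·(+2.7) = +5.4 kcal
ΔH = (-1)·(+7.9) + (-2)·(-28.5) + (2)·(+2.7) = 54.5 kcal

ΔH = 54.5 kcal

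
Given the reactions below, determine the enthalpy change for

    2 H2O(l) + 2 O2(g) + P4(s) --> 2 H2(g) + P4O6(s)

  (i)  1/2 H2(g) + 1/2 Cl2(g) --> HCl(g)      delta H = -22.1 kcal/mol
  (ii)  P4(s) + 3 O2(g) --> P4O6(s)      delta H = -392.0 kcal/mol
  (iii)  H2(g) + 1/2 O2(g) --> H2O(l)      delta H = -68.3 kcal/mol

(i): not needed.
(ii) as written: -392.0 kcal/mol
(iii) reversed and × 2: (-2)·(-68.3) = +136.6 kcal/mol
delta H = (-392.0) + (+136.6) = -255.4 kcal/mol

delta H = -255.4 kcal/mol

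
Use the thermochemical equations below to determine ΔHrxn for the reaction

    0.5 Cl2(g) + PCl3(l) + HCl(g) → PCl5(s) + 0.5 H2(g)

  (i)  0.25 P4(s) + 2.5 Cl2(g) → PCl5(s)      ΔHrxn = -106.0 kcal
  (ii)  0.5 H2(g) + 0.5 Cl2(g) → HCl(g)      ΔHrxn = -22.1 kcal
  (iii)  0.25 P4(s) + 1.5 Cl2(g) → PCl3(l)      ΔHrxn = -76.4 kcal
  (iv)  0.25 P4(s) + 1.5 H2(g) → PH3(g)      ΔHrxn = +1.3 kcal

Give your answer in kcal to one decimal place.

(i) as written (PCl5(s) already on the product side): -106.0 kcal
(ii) reversed (reverse to put HCl(g) on the reactant side): +22.1 kcal
(iii) reversed (PCl3(l) must end up as a reactant): +76.4 kcal
(iv): not needed (PH3(g) appears nowhere else).
ΔHrxn = (-106.0) + (+22.1) + (+76.4) = -7.5 kcal

ΔHrxn = -7.5 kcal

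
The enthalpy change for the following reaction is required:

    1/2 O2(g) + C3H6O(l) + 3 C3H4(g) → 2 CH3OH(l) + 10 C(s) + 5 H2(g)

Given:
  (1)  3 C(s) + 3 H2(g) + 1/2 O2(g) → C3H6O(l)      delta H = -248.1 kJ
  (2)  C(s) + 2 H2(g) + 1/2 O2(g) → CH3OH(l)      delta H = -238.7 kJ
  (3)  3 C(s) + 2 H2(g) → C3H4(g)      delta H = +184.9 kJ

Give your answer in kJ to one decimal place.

(1) reversed (C3H6O(l) must end up as a reactant): +248.1 kJ
(2) × 2 (×2 to match 2 CH3OH(l) in the target): (2)·(-238.7) = -477.4 kJ
(3) reversed and × 3 (C3H4(g) must end up as a reactant; scale by 3 for the 3 C3H4(g)): (-3)·(+184.9) = -554.7 kJ
By Hess's law, delta H = (-1)·(-248.1) + (2)·(-238.7) + (-3)·(+184.9) = -784.0 kJ

delta H = -784.0 kJ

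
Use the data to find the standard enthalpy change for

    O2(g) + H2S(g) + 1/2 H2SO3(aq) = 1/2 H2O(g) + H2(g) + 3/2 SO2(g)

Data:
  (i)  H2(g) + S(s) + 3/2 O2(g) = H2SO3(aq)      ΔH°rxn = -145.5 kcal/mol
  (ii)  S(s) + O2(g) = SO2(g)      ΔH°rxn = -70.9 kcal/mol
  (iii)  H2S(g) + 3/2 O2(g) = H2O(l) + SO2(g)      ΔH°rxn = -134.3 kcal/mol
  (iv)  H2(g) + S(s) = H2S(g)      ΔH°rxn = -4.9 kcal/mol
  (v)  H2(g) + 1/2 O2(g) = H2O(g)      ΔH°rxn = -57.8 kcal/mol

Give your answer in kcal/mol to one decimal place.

(i) reversed and × 1/2: (-1/2)·(-145.5) = +72.75 kcal/mol
(ii) × 3/2: (3/2)·(-70.9) = -106.35 kcal/mol
(iii): not needed.
(iv) reversed: +4.9 kcal/mol
(v) × 1/2: (1/2)·(-57.8) = -28.9 kcal/mol
Combining the equations, ΔH°rxn = (+72.75) + (-106.35) + (+4.9) + (-28.9) = -57.6 kcal/mol

ΔH°rxn = -57.6 kcal/mol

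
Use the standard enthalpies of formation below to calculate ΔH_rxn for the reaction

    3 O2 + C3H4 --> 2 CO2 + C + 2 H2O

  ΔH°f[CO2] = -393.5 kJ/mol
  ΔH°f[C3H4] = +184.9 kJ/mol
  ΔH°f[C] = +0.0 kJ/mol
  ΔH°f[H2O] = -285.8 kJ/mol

ΔH°rxn = Σ nΔHf°(products) − Σ nΔHf°(reactants).
Products: 2·(-393.5) + 1·(+0.0) + 2·(-285.8) = -1358.6
Reactants: 3·(+0.0) + 1·(+184.9) = +184.9
ΔH_rxn = (-1358.6) − (+184.9) = -1543.5 kJ/mol

ΔH_rxn = -1543.5 kJ/mol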